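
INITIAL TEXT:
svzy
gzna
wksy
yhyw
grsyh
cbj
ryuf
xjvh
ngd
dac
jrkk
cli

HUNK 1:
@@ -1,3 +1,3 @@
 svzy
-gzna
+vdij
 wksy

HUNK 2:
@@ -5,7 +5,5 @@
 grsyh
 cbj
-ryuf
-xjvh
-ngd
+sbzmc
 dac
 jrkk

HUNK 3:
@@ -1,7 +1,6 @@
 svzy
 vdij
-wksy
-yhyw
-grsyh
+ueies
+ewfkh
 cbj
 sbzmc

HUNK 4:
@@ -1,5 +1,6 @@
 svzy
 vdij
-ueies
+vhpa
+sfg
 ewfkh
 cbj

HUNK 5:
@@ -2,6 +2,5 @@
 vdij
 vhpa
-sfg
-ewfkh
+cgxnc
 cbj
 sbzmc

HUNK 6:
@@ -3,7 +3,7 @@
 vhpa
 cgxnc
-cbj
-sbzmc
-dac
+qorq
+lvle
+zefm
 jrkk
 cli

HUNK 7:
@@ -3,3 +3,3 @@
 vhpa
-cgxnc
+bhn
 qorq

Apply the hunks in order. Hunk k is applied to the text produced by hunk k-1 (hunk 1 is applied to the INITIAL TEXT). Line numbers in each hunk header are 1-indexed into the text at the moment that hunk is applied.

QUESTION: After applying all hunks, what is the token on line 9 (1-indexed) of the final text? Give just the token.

Answer: cli

Derivation:
Hunk 1: at line 1 remove [gzna] add [vdij] -> 12 lines: svzy vdij wksy yhyw grsyh cbj ryuf xjvh ngd dac jrkk cli
Hunk 2: at line 5 remove [ryuf,xjvh,ngd] add [sbzmc] -> 10 lines: svzy vdij wksy yhyw grsyh cbj sbzmc dac jrkk cli
Hunk 3: at line 1 remove [wksy,yhyw,grsyh] add [ueies,ewfkh] -> 9 lines: svzy vdij ueies ewfkh cbj sbzmc dac jrkk cli
Hunk 4: at line 1 remove [ueies] add [vhpa,sfg] -> 10 lines: svzy vdij vhpa sfg ewfkh cbj sbzmc dac jrkk cli
Hunk 5: at line 2 remove [sfg,ewfkh] add [cgxnc] -> 9 lines: svzy vdij vhpa cgxnc cbj sbzmc dac jrkk cli
Hunk 6: at line 3 remove [cbj,sbzmc,dac] add [qorq,lvle,zefm] -> 9 lines: svzy vdij vhpa cgxnc qorq lvle zefm jrkk cli
Hunk 7: at line 3 remove [cgxnc] add [bhn] -> 9 lines: svzy vdij vhpa bhn qorq lvle zefm jrkk cli
Final line 9: cli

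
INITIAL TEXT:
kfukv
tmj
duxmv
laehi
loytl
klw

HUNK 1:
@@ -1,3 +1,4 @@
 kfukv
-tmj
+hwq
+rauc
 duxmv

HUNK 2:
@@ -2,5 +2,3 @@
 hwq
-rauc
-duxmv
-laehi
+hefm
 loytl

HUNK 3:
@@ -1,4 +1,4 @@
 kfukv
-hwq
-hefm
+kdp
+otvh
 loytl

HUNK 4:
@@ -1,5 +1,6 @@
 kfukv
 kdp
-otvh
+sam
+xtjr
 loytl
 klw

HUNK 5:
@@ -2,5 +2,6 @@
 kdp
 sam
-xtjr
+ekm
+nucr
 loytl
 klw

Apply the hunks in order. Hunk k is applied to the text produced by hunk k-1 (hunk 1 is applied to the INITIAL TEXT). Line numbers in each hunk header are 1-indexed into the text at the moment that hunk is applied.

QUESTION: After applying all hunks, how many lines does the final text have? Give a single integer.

Hunk 1: at line 1 remove [tmj] add [hwq,rauc] -> 7 lines: kfukv hwq rauc duxmv laehi loytl klw
Hunk 2: at line 2 remove [rauc,duxmv,laehi] add [hefm] -> 5 lines: kfukv hwq hefm loytl klw
Hunk 3: at line 1 remove [hwq,hefm] add [kdp,otvh] -> 5 lines: kfukv kdp otvh loytl klw
Hunk 4: at line 1 remove [otvh] add [sam,xtjr] -> 6 lines: kfukv kdp sam xtjr loytl klw
Hunk 5: at line 2 remove [xtjr] add [ekm,nucr] -> 7 lines: kfukv kdp sam ekm nucr loytl klw
Final line count: 7

Answer: 7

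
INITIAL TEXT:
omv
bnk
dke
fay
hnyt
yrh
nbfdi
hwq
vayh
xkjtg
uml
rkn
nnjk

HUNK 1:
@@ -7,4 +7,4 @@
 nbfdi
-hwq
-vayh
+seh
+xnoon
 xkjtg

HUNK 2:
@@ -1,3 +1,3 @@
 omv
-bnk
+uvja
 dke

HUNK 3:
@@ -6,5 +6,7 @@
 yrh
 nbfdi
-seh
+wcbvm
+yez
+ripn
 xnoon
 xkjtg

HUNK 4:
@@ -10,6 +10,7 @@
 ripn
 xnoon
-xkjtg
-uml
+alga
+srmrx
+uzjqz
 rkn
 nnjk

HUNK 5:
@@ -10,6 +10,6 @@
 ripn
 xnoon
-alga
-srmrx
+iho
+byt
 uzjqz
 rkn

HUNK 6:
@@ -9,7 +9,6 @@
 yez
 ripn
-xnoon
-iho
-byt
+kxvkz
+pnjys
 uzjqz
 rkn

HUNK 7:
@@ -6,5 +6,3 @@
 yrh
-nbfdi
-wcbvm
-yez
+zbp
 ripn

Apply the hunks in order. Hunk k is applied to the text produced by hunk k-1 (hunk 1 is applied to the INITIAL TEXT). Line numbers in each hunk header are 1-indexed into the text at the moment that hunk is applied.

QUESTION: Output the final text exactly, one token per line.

Answer: omv
uvja
dke
fay
hnyt
yrh
zbp
ripn
kxvkz
pnjys
uzjqz
rkn
nnjk

Derivation:
Hunk 1: at line 7 remove [hwq,vayh] add [seh,xnoon] -> 13 lines: omv bnk dke fay hnyt yrh nbfdi seh xnoon xkjtg uml rkn nnjk
Hunk 2: at line 1 remove [bnk] add [uvja] -> 13 lines: omv uvja dke fay hnyt yrh nbfdi seh xnoon xkjtg uml rkn nnjk
Hunk 3: at line 6 remove [seh] add [wcbvm,yez,ripn] -> 15 lines: omv uvja dke fay hnyt yrh nbfdi wcbvm yez ripn xnoon xkjtg uml rkn nnjk
Hunk 4: at line 10 remove [xkjtg,uml] add [alga,srmrx,uzjqz] -> 16 lines: omv uvja dke fay hnyt yrh nbfdi wcbvm yez ripn xnoon alga srmrx uzjqz rkn nnjk
Hunk 5: at line 10 remove [alga,srmrx] add [iho,byt] -> 16 lines: omv uvja dke fay hnyt yrh nbfdi wcbvm yez ripn xnoon iho byt uzjqz rkn nnjk
Hunk 6: at line 9 remove [xnoon,iho,byt] add [kxvkz,pnjys] -> 15 lines: omv uvja dke fay hnyt yrh nbfdi wcbvm yez ripn kxvkz pnjys uzjqz rkn nnjk
Hunk 7: at line 6 remove [nbfdi,wcbvm,yez] add [zbp] -> 13 lines: omv uvja dke fay hnyt yrh zbp ripn kxvkz pnjys uzjqz rkn nnjk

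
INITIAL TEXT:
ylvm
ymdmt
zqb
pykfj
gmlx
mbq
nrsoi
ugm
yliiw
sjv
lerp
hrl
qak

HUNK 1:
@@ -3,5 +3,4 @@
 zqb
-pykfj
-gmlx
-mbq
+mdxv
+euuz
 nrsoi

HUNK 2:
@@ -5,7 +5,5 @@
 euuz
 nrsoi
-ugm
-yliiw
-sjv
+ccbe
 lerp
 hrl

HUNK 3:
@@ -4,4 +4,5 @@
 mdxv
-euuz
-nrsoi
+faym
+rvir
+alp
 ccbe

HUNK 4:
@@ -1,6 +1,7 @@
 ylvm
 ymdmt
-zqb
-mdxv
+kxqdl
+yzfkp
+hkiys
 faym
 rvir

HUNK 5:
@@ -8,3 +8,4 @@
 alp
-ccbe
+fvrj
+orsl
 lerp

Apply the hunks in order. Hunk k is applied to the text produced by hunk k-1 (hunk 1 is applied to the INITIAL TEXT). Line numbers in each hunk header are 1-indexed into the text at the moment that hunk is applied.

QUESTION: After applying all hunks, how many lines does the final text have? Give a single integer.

Hunk 1: at line 3 remove [pykfj,gmlx,mbq] add [mdxv,euuz] -> 12 lines: ylvm ymdmt zqb mdxv euuz nrsoi ugm yliiw sjv lerp hrl qak
Hunk 2: at line 5 remove [ugm,yliiw,sjv] add [ccbe] -> 10 lines: ylvm ymdmt zqb mdxv euuz nrsoi ccbe lerp hrl qak
Hunk 3: at line 4 remove [euuz,nrsoi] add [faym,rvir,alp] -> 11 lines: ylvm ymdmt zqb mdxv faym rvir alp ccbe lerp hrl qak
Hunk 4: at line 1 remove [zqb,mdxv] add [kxqdl,yzfkp,hkiys] -> 12 lines: ylvm ymdmt kxqdl yzfkp hkiys faym rvir alp ccbe lerp hrl qak
Hunk 5: at line 8 remove [ccbe] add [fvrj,orsl] -> 13 lines: ylvm ymdmt kxqdl yzfkp hkiys faym rvir alp fvrj orsl lerp hrl qak
Final line count: 13

Answer: 13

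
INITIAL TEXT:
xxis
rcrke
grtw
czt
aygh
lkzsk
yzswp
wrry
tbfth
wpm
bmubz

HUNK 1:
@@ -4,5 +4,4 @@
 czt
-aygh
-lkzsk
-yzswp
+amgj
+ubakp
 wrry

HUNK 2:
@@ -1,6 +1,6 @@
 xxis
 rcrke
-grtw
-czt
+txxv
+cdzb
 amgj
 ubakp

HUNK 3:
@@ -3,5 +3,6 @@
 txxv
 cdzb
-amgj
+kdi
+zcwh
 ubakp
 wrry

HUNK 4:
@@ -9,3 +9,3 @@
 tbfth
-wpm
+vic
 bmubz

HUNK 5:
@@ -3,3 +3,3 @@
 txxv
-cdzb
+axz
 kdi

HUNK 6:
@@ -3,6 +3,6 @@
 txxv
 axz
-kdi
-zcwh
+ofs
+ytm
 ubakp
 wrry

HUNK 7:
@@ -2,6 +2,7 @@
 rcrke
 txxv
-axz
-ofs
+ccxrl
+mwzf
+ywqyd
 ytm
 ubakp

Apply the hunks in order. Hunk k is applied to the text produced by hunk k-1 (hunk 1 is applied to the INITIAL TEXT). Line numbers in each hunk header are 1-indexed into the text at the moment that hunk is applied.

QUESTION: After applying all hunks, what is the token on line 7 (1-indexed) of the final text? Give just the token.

Hunk 1: at line 4 remove [aygh,lkzsk,yzswp] add [amgj,ubakp] -> 10 lines: xxis rcrke grtw czt amgj ubakp wrry tbfth wpm bmubz
Hunk 2: at line 1 remove [grtw,czt] add [txxv,cdzb] -> 10 lines: xxis rcrke txxv cdzb amgj ubakp wrry tbfth wpm bmubz
Hunk 3: at line 3 remove [amgj] add [kdi,zcwh] -> 11 lines: xxis rcrke txxv cdzb kdi zcwh ubakp wrry tbfth wpm bmubz
Hunk 4: at line 9 remove [wpm] add [vic] -> 11 lines: xxis rcrke txxv cdzb kdi zcwh ubakp wrry tbfth vic bmubz
Hunk 5: at line 3 remove [cdzb] add [axz] -> 11 lines: xxis rcrke txxv axz kdi zcwh ubakp wrry tbfth vic bmubz
Hunk 6: at line 3 remove [kdi,zcwh] add [ofs,ytm] -> 11 lines: xxis rcrke txxv axz ofs ytm ubakp wrry tbfth vic bmubz
Hunk 7: at line 2 remove [axz,ofs] add [ccxrl,mwzf,ywqyd] -> 12 lines: xxis rcrke txxv ccxrl mwzf ywqyd ytm ubakp wrry tbfth vic bmubz
Final line 7: ytm

Answer: ytm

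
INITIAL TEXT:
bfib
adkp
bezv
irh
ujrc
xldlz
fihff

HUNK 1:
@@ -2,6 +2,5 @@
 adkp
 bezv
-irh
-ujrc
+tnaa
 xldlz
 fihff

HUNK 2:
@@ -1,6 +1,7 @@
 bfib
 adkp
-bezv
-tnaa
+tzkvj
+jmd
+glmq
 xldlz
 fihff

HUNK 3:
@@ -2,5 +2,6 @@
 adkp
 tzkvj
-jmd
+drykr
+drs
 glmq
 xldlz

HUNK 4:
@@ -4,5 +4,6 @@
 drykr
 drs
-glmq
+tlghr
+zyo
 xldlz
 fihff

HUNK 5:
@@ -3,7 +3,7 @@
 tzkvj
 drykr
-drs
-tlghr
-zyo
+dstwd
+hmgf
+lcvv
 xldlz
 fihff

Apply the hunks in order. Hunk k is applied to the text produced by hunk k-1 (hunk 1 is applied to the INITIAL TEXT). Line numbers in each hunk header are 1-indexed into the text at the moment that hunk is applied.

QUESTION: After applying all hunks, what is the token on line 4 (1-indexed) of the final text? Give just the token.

Hunk 1: at line 2 remove [irh,ujrc] add [tnaa] -> 6 lines: bfib adkp bezv tnaa xldlz fihff
Hunk 2: at line 1 remove [bezv,tnaa] add [tzkvj,jmd,glmq] -> 7 lines: bfib adkp tzkvj jmd glmq xldlz fihff
Hunk 3: at line 2 remove [jmd] add [drykr,drs] -> 8 lines: bfib adkp tzkvj drykr drs glmq xldlz fihff
Hunk 4: at line 4 remove [glmq] add [tlghr,zyo] -> 9 lines: bfib adkp tzkvj drykr drs tlghr zyo xldlz fihff
Hunk 5: at line 3 remove [drs,tlghr,zyo] add [dstwd,hmgf,lcvv] -> 9 lines: bfib adkp tzkvj drykr dstwd hmgf lcvv xldlz fihff
Final line 4: drykr

Answer: drykr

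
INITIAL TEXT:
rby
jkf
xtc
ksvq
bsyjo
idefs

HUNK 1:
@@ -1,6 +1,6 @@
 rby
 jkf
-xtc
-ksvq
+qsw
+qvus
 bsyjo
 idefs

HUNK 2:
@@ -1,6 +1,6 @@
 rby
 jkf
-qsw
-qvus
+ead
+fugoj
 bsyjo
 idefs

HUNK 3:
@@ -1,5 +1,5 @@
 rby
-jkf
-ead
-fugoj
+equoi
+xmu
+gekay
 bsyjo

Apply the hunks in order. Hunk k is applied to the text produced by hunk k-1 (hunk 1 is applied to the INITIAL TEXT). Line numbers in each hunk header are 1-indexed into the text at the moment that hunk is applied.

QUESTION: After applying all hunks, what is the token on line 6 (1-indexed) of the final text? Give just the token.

Hunk 1: at line 1 remove [xtc,ksvq] add [qsw,qvus] -> 6 lines: rby jkf qsw qvus bsyjo idefs
Hunk 2: at line 1 remove [qsw,qvus] add [ead,fugoj] -> 6 lines: rby jkf ead fugoj bsyjo idefs
Hunk 3: at line 1 remove [jkf,ead,fugoj] add [equoi,xmu,gekay] -> 6 lines: rby equoi xmu gekay bsyjo idefs
Final line 6: idefs

Answer: idefs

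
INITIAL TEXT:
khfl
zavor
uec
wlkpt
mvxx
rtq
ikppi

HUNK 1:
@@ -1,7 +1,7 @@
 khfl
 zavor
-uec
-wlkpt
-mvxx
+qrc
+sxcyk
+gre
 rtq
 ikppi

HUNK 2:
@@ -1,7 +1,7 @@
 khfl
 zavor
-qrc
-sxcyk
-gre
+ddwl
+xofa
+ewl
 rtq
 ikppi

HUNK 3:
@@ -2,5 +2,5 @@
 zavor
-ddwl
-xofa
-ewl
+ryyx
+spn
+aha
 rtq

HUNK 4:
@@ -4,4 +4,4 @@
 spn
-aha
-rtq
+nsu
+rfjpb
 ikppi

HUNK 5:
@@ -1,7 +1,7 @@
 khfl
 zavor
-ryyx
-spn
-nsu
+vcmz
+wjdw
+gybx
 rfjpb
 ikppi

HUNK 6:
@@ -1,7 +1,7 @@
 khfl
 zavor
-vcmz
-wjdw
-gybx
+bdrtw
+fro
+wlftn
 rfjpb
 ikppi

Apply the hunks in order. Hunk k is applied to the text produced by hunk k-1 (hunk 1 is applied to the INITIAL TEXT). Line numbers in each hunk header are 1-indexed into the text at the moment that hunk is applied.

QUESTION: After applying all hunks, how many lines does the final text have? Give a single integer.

Hunk 1: at line 1 remove [uec,wlkpt,mvxx] add [qrc,sxcyk,gre] -> 7 lines: khfl zavor qrc sxcyk gre rtq ikppi
Hunk 2: at line 1 remove [qrc,sxcyk,gre] add [ddwl,xofa,ewl] -> 7 lines: khfl zavor ddwl xofa ewl rtq ikppi
Hunk 3: at line 2 remove [ddwl,xofa,ewl] add [ryyx,spn,aha] -> 7 lines: khfl zavor ryyx spn aha rtq ikppi
Hunk 4: at line 4 remove [aha,rtq] add [nsu,rfjpb] -> 7 lines: khfl zavor ryyx spn nsu rfjpb ikppi
Hunk 5: at line 1 remove [ryyx,spn,nsu] add [vcmz,wjdw,gybx] -> 7 lines: khfl zavor vcmz wjdw gybx rfjpb ikppi
Hunk 6: at line 1 remove [vcmz,wjdw,gybx] add [bdrtw,fro,wlftn] -> 7 lines: khfl zavor bdrtw fro wlftn rfjpb ikppi
Final line count: 7

Answer: 7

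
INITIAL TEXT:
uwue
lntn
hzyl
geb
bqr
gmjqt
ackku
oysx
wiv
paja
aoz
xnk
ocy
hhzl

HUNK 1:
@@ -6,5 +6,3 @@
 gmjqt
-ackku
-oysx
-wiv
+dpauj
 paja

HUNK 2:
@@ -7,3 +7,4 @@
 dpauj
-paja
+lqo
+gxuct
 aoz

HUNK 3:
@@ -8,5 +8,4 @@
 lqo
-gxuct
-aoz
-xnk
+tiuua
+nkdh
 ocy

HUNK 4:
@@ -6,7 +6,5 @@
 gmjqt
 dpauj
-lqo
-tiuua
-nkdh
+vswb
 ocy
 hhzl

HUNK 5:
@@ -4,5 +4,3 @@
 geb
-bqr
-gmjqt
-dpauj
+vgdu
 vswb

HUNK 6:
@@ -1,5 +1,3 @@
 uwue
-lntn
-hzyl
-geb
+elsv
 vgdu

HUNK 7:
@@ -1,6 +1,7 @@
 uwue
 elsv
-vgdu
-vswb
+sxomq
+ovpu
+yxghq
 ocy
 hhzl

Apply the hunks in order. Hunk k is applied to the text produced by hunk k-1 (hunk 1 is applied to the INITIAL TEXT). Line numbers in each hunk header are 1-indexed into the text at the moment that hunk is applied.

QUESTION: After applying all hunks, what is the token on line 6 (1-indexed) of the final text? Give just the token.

Answer: ocy

Derivation:
Hunk 1: at line 6 remove [ackku,oysx,wiv] add [dpauj] -> 12 lines: uwue lntn hzyl geb bqr gmjqt dpauj paja aoz xnk ocy hhzl
Hunk 2: at line 7 remove [paja] add [lqo,gxuct] -> 13 lines: uwue lntn hzyl geb bqr gmjqt dpauj lqo gxuct aoz xnk ocy hhzl
Hunk 3: at line 8 remove [gxuct,aoz,xnk] add [tiuua,nkdh] -> 12 lines: uwue lntn hzyl geb bqr gmjqt dpauj lqo tiuua nkdh ocy hhzl
Hunk 4: at line 6 remove [lqo,tiuua,nkdh] add [vswb] -> 10 lines: uwue lntn hzyl geb bqr gmjqt dpauj vswb ocy hhzl
Hunk 5: at line 4 remove [bqr,gmjqt,dpauj] add [vgdu] -> 8 lines: uwue lntn hzyl geb vgdu vswb ocy hhzl
Hunk 6: at line 1 remove [lntn,hzyl,geb] add [elsv] -> 6 lines: uwue elsv vgdu vswb ocy hhzl
Hunk 7: at line 1 remove [vgdu,vswb] add [sxomq,ovpu,yxghq] -> 7 lines: uwue elsv sxomq ovpu yxghq ocy hhzl
Final line 6: ocy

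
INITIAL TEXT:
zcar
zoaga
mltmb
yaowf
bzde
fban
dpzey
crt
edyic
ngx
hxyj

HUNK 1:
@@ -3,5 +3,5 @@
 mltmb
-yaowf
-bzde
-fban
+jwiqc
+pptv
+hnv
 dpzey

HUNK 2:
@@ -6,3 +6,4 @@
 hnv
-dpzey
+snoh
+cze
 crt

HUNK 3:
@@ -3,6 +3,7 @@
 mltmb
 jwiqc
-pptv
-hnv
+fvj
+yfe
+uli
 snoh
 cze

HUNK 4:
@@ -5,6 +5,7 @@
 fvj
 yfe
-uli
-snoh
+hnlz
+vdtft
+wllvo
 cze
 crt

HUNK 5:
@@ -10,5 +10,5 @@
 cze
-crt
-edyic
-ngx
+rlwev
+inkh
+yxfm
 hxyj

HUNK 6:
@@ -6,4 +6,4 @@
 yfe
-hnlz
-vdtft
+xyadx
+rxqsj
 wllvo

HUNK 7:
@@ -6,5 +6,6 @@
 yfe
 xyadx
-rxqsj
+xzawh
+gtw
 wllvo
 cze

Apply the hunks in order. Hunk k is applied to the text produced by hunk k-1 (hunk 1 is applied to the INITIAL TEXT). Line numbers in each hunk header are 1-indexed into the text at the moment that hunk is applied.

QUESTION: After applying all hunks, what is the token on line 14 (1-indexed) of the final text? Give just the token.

Hunk 1: at line 3 remove [yaowf,bzde,fban] add [jwiqc,pptv,hnv] -> 11 lines: zcar zoaga mltmb jwiqc pptv hnv dpzey crt edyic ngx hxyj
Hunk 2: at line 6 remove [dpzey] add [snoh,cze] -> 12 lines: zcar zoaga mltmb jwiqc pptv hnv snoh cze crt edyic ngx hxyj
Hunk 3: at line 3 remove [pptv,hnv] add [fvj,yfe,uli] -> 13 lines: zcar zoaga mltmb jwiqc fvj yfe uli snoh cze crt edyic ngx hxyj
Hunk 4: at line 5 remove [uli,snoh] add [hnlz,vdtft,wllvo] -> 14 lines: zcar zoaga mltmb jwiqc fvj yfe hnlz vdtft wllvo cze crt edyic ngx hxyj
Hunk 5: at line 10 remove [crt,edyic,ngx] add [rlwev,inkh,yxfm] -> 14 lines: zcar zoaga mltmb jwiqc fvj yfe hnlz vdtft wllvo cze rlwev inkh yxfm hxyj
Hunk 6: at line 6 remove [hnlz,vdtft] add [xyadx,rxqsj] -> 14 lines: zcar zoaga mltmb jwiqc fvj yfe xyadx rxqsj wllvo cze rlwev inkh yxfm hxyj
Hunk 7: at line 6 remove [rxqsj] add [xzawh,gtw] -> 15 lines: zcar zoaga mltmb jwiqc fvj yfe xyadx xzawh gtw wllvo cze rlwev inkh yxfm hxyj
Final line 14: yxfm

Answer: yxfm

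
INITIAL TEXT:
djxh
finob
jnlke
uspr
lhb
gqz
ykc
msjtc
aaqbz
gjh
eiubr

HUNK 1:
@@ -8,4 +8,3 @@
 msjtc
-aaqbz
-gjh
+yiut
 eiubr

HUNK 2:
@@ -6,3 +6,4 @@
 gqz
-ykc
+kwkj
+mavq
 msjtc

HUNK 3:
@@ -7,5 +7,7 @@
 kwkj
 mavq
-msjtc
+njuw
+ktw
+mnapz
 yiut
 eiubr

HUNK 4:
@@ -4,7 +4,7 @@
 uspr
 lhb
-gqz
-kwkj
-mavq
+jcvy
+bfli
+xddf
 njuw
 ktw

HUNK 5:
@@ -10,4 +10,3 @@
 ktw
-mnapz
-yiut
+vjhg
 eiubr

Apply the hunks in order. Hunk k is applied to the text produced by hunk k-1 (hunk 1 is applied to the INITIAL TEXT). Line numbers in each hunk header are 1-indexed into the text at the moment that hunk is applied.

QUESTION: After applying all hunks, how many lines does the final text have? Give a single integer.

Answer: 12

Derivation:
Hunk 1: at line 8 remove [aaqbz,gjh] add [yiut] -> 10 lines: djxh finob jnlke uspr lhb gqz ykc msjtc yiut eiubr
Hunk 2: at line 6 remove [ykc] add [kwkj,mavq] -> 11 lines: djxh finob jnlke uspr lhb gqz kwkj mavq msjtc yiut eiubr
Hunk 3: at line 7 remove [msjtc] add [njuw,ktw,mnapz] -> 13 lines: djxh finob jnlke uspr lhb gqz kwkj mavq njuw ktw mnapz yiut eiubr
Hunk 4: at line 4 remove [gqz,kwkj,mavq] add [jcvy,bfli,xddf] -> 13 lines: djxh finob jnlke uspr lhb jcvy bfli xddf njuw ktw mnapz yiut eiubr
Hunk 5: at line 10 remove [mnapz,yiut] add [vjhg] -> 12 lines: djxh finob jnlke uspr lhb jcvy bfli xddf njuw ktw vjhg eiubr
Final line count: 12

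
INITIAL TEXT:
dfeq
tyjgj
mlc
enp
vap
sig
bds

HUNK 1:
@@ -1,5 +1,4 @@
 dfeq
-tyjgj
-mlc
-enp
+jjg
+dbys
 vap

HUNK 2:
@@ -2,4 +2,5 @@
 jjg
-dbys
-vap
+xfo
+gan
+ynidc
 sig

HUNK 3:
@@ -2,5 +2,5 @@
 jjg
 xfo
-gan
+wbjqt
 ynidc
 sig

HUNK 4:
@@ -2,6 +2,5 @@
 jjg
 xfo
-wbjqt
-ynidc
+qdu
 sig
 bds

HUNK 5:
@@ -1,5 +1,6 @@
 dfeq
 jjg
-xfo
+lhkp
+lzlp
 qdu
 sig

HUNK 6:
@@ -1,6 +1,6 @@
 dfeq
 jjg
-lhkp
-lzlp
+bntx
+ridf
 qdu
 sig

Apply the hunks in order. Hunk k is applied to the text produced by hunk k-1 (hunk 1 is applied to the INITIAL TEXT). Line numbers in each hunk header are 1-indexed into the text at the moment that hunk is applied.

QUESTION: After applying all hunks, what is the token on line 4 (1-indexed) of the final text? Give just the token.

Answer: ridf

Derivation:
Hunk 1: at line 1 remove [tyjgj,mlc,enp] add [jjg,dbys] -> 6 lines: dfeq jjg dbys vap sig bds
Hunk 2: at line 2 remove [dbys,vap] add [xfo,gan,ynidc] -> 7 lines: dfeq jjg xfo gan ynidc sig bds
Hunk 3: at line 2 remove [gan] add [wbjqt] -> 7 lines: dfeq jjg xfo wbjqt ynidc sig bds
Hunk 4: at line 2 remove [wbjqt,ynidc] add [qdu] -> 6 lines: dfeq jjg xfo qdu sig bds
Hunk 5: at line 1 remove [xfo] add [lhkp,lzlp] -> 7 lines: dfeq jjg lhkp lzlp qdu sig bds
Hunk 6: at line 1 remove [lhkp,lzlp] add [bntx,ridf] -> 7 lines: dfeq jjg bntx ridf qdu sig bds
Final line 4: ridf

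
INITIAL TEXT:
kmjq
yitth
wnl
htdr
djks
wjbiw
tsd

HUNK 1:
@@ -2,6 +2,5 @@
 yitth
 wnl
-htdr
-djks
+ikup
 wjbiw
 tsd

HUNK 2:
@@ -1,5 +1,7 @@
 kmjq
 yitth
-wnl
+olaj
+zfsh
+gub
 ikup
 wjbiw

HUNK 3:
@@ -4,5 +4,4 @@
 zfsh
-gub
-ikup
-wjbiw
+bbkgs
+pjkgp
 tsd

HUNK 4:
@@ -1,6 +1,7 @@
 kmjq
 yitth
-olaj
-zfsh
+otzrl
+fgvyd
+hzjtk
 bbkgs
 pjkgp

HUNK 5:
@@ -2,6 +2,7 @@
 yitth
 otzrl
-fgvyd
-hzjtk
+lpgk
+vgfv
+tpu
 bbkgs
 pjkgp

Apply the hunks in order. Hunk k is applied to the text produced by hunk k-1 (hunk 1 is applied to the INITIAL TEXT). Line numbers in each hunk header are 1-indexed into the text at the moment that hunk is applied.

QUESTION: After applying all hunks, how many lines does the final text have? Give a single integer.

Hunk 1: at line 2 remove [htdr,djks] add [ikup] -> 6 lines: kmjq yitth wnl ikup wjbiw tsd
Hunk 2: at line 1 remove [wnl] add [olaj,zfsh,gub] -> 8 lines: kmjq yitth olaj zfsh gub ikup wjbiw tsd
Hunk 3: at line 4 remove [gub,ikup,wjbiw] add [bbkgs,pjkgp] -> 7 lines: kmjq yitth olaj zfsh bbkgs pjkgp tsd
Hunk 4: at line 1 remove [olaj,zfsh] add [otzrl,fgvyd,hzjtk] -> 8 lines: kmjq yitth otzrl fgvyd hzjtk bbkgs pjkgp tsd
Hunk 5: at line 2 remove [fgvyd,hzjtk] add [lpgk,vgfv,tpu] -> 9 lines: kmjq yitth otzrl lpgk vgfv tpu bbkgs pjkgp tsd
Final line count: 9

Answer: 9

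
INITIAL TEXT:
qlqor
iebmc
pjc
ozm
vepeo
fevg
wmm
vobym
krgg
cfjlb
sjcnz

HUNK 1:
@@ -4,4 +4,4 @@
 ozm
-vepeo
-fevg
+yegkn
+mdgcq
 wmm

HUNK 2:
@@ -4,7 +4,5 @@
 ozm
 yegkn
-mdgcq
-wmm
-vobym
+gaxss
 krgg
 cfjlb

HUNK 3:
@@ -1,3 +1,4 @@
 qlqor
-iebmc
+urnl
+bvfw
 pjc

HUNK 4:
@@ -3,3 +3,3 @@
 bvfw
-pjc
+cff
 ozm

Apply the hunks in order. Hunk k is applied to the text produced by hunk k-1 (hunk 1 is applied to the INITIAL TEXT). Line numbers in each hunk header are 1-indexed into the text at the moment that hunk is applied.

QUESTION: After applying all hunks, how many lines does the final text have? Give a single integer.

Answer: 10

Derivation:
Hunk 1: at line 4 remove [vepeo,fevg] add [yegkn,mdgcq] -> 11 lines: qlqor iebmc pjc ozm yegkn mdgcq wmm vobym krgg cfjlb sjcnz
Hunk 2: at line 4 remove [mdgcq,wmm,vobym] add [gaxss] -> 9 lines: qlqor iebmc pjc ozm yegkn gaxss krgg cfjlb sjcnz
Hunk 3: at line 1 remove [iebmc] add [urnl,bvfw] -> 10 lines: qlqor urnl bvfw pjc ozm yegkn gaxss krgg cfjlb sjcnz
Hunk 4: at line 3 remove [pjc] add [cff] -> 10 lines: qlqor urnl bvfw cff ozm yegkn gaxss krgg cfjlb sjcnz
Final line count: 10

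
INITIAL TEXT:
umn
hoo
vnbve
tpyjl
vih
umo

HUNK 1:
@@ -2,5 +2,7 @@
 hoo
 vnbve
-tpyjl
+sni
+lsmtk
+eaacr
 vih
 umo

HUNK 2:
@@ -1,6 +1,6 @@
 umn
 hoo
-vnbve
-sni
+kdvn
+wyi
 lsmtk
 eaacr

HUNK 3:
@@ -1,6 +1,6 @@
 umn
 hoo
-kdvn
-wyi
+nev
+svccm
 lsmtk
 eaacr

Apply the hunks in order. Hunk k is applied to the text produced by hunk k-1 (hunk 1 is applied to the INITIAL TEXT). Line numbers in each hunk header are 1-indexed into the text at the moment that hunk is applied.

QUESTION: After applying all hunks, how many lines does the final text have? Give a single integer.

Answer: 8

Derivation:
Hunk 1: at line 2 remove [tpyjl] add [sni,lsmtk,eaacr] -> 8 lines: umn hoo vnbve sni lsmtk eaacr vih umo
Hunk 2: at line 1 remove [vnbve,sni] add [kdvn,wyi] -> 8 lines: umn hoo kdvn wyi lsmtk eaacr vih umo
Hunk 3: at line 1 remove [kdvn,wyi] add [nev,svccm] -> 8 lines: umn hoo nev svccm lsmtk eaacr vih umo
Final line count: 8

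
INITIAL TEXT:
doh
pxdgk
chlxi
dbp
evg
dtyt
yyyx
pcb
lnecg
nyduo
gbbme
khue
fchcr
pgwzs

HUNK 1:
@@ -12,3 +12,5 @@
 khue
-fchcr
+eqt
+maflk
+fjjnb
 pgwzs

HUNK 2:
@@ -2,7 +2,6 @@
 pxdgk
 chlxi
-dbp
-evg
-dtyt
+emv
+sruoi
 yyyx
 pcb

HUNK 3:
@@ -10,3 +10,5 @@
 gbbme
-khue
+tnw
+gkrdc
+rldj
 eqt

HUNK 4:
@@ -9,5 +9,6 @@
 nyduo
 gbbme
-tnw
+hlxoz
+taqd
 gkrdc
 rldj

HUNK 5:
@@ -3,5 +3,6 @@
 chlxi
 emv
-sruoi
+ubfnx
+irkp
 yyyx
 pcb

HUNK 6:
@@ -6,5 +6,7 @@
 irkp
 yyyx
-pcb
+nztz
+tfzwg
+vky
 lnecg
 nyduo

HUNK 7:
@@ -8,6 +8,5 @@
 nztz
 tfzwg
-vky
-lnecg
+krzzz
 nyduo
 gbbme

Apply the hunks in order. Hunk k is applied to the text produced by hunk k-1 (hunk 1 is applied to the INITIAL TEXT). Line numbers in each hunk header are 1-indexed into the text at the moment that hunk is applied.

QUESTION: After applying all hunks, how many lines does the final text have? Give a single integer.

Hunk 1: at line 12 remove [fchcr] add [eqt,maflk,fjjnb] -> 16 lines: doh pxdgk chlxi dbp evg dtyt yyyx pcb lnecg nyduo gbbme khue eqt maflk fjjnb pgwzs
Hunk 2: at line 2 remove [dbp,evg,dtyt] add [emv,sruoi] -> 15 lines: doh pxdgk chlxi emv sruoi yyyx pcb lnecg nyduo gbbme khue eqt maflk fjjnb pgwzs
Hunk 3: at line 10 remove [khue] add [tnw,gkrdc,rldj] -> 17 lines: doh pxdgk chlxi emv sruoi yyyx pcb lnecg nyduo gbbme tnw gkrdc rldj eqt maflk fjjnb pgwzs
Hunk 4: at line 9 remove [tnw] add [hlxoz,taqd] -> 18 lines: doh pxdgk chlxi emv sruoi yyyx pcb lnecg nyduo gbbme hlxoz taqd gkrdc rldj eqt maflk fjjnb pgwzs
Hunk 5: at line 3 remove [sruoi] add [ubfnx,irkp] -> 19 lines: doh pxdgk chlxi emv ubfnx irkp yyyx pcb lnecg nyduo gbbme hlxoz taqd gkrdc rldj eqt maflk fjjnb pgwzs
Hunk 6: at line 6 remove [pcb] add [nztz,tfzwg,vky] -> 21 lines: doh pxdgk chlxi emv ubfnx irkp yyyx nztz tfzwg vky lnecg nyduo gbbme hlxoz taqd gkrdc rldj eqt maflk fjjnb pgwzs
Hunk 7: at line 8 remove [vky,lnecg] add [krzzz] -> 20 lines: doh pxdgk chlxi emv ubfnx irkp yyyx nztz tfzwg krzzz nyduo gbbme hlxoz taqd gkrdc rldj eqt maflk fjjnb pgwzs
Final line count: 20

Answer: 20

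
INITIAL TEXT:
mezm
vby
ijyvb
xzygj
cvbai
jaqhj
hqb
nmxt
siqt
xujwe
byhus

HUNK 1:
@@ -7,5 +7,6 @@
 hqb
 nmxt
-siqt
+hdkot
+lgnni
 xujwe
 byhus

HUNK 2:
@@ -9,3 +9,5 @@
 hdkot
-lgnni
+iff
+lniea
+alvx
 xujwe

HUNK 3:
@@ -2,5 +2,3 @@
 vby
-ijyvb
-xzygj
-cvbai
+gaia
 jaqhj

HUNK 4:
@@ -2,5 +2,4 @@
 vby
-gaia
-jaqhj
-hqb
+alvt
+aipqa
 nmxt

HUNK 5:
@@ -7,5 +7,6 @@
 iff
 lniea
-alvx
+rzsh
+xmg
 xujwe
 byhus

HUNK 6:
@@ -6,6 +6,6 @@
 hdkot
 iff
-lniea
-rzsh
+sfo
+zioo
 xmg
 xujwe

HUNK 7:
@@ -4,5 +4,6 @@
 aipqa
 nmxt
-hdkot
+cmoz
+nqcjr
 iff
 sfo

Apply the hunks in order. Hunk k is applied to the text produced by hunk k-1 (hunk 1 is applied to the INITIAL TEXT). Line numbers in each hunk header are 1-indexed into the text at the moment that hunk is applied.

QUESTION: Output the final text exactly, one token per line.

Answer: mezm
vby
alvt
aipqa
nmxt
cmoz
nqcjr
iff
sfo
zioo
xmg
xujwe
byhus

Derivation:
Hunk 1: at line 7 remove [siqt] add [hdkot,lgnni] -> 12 lines: mezm vby ijyvb xzygj cvbai jaqhj hqb nmxt hdkot lgnni xujwe byhus
Hunk 2: at line 9 remove [lgnni] add [iff,lniea,alvx] -> 14 lines: mezm vby ijyvb xzygj cvbai jaqhj hqb nmxt hdkot iff lniea alvx xujwe byhus
Hunk 3: at line 2 remove [ijyvb,xzygj,cvbai] add [gaia] -> 12 lines: mezm vby gaia jaqhj hqb nmxt hdkot iff lniea alvx xujwe byhus
Hunk 4: at line 2 remove [gaia,jaqhj,hqb] add [alvt,aipqa] -> 11 lines: mezm vby alvt aipqa nmxt hdkot iff lniea alvx xujwe byhus
Hunk 5: at line 7 remove [alvx] add [rzsh,xmg] -> 12 lines: mezm vby alvt aipqa nmxt hdkot iff lniea rzsh xmg xujwe byhus
Hunk 6: at line 6 remove [lniea,rzsh] add [sfo,zioo] -> 12 lines: mezm vby alvt aipqa nmxt hdkot iff sfo zioo xmg xujwe byhus
Hunk 7: at line 4 remove [hdkot] add [cmoz,nqcjr] -> 13 lines: mezm vby alvt aipqa nmxt cmoz nqcjr iff sfo zioo xmg xujwe byhus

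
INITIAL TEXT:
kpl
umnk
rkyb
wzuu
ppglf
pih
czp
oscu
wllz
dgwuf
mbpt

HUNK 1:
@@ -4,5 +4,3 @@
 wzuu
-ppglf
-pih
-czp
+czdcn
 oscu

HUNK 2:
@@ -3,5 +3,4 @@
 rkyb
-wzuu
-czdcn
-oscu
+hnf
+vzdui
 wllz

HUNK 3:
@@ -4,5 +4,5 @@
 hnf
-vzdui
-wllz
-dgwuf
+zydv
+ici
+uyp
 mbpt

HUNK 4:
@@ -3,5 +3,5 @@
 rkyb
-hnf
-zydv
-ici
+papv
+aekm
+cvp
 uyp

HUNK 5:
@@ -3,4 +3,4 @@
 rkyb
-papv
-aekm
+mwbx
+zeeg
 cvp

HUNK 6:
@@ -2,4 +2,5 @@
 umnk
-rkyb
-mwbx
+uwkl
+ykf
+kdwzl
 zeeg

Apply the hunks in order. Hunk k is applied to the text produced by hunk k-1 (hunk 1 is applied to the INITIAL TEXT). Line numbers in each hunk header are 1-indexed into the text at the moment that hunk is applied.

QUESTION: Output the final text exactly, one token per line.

Answer: kpl
umnk
uwkl
ykf
kdwzl
zeeg
cvp
uyp
mbpt

Derivation:
Hunk 1: at line 4 remove [ppglf,pih,czp] add [czdcn] -> 9 lines: kpl umnk rkyb wzuu czdcn oscu wllz dgwuf mbpt
Hunk 2: at line 3 remove [wzuu,czdcn,oscu] add [hnf,vzdui] -> 8 lines: kpl umnk rkyb hnf vzdui wllz dgwuf mbpt
Hunk 3: at line 4 remove [vzdui,wllz,dgwuf] add [zydv,ici,uyp] -> 8 lines: kpl umnk rkyb hnf zydv ici uyp mbpt
Hunk 4: at line 3 remove [hnf,zydv,ici] add [papv,aekm,cvp] -> 8 lines: kpl umnk rkyb papv aekm cvp uyp mbpt
Hunk 5: at line 3 remove [papv,aekm] add [mwbx,zeeg] -> 8 lines: kpl umnk rkyb mwbx zeeg cvp uyp mbpt
Hunk 6: at line 2 remove [rkyb,mwbx] add [uwkl,ykf,kdwzl] -> 9 lines: kpl umnk uwkl ykf kdwzl zeeg cvp uyp mbpt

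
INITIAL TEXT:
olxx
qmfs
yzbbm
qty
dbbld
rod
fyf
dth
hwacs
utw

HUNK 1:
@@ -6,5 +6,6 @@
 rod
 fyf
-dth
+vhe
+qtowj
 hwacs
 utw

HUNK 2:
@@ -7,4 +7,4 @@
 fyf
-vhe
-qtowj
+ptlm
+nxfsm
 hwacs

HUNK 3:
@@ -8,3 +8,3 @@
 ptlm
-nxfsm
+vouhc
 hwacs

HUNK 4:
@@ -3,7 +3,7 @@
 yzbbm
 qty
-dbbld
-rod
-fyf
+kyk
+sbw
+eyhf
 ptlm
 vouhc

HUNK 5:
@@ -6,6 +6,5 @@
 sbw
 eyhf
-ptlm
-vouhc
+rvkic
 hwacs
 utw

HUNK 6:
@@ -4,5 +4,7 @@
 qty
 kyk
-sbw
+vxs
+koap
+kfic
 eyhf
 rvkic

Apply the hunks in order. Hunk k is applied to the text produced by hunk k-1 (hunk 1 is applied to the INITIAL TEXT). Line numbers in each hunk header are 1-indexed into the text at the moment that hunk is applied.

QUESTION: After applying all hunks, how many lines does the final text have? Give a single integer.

Hunk 1: at line 6 remove [dth] add [vhe,qtowj] -> 11 lines: olxx qmfs yzbbm qty dbbld rod fyf vhe qtowj hwacs utw
Hunk 2: at line 7 remove [vhe,qtowj] add [ptlm,nxfsm] -> 11 lines: olxx qmfs yzbbm qty dbbld rod fyf ptlm nxfsm hwacs utw
Hunk 3: at line 8 remove [nxfsm] add [vouhc] -> 11 lines: olxx qmfs yzbbm qty dbbld rod fyf ptlm vouhc hwacs utw
Hunk 4: at line 3 remove [dbbld,rod,fyf] add [kyk,sbw,eyhf] -> 11 lines: olxx qmfs yzbbm qty kyk sbw eyhf ptlm vouhc hwacs utw
Hunk 5: at line 6 remove [ptlm,vouhc] add [rvkic] -> 10 lines: olxx qmfs yzbbm qty kyk sbw eyhf rvkic hwacs utw
Hunk 6: at line 4 remove [sbw] add [vxs,koap,kfic] -> 12 lines: olxx qmfs yzbbm qty kyk vxs koap kfic eyhf rvkic hwacs utw
Final line count: 12

Answer: 12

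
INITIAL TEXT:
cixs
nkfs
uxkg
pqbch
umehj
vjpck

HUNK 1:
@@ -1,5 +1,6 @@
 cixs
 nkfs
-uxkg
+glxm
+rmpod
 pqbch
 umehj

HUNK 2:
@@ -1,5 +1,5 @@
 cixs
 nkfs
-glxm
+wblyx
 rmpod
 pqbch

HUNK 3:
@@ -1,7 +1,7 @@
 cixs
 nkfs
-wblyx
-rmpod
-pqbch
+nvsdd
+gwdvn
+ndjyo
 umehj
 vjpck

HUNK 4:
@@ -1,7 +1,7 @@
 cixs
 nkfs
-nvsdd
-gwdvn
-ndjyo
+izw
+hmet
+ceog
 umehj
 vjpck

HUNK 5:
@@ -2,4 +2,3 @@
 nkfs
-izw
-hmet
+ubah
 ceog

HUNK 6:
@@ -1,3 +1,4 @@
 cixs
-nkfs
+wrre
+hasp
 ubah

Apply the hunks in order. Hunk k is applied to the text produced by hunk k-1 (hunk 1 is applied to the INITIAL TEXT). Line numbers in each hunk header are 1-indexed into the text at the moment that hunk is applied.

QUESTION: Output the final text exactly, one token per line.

Answer: cixs
wrre
hasp
ubah
ceog
umehj
vjpck

Derivation:
Hunk 1: at line 1 remove [uxkg] add [glxm,rmpod] -> 7 lines: cixs nkfs glxm rmpod pqbch umehj vjpck
Hunk 2: at line 1 remove [glxm] add [wblyx] -> 7 lines: cixs nkfs wblyx rmpod pqbch umehj vjpck
Hunk 3: at line 1 remove [wblyx,rmpod,pqbch] add [nvsdd,gwdvn,ndjyo] -> 7 lines: cixs nkfs nvsdd gwdvn ndjyo umehj vjpck
Hunk 4: at line 1 remove [nvsdd,gwdvn,ndjyo] add [izw,hmet,ceog] -> 7 lines: cixs nkfs izw hmet ceog umehj vjpck
Hunk 5: at line 2 remove [izw,hmet] add [ubah] -> 6 lines: cixs nkfs ubah ceog umehj vjpck
Hunk 6: at line 1 remove [nkfs] add [wrre,hasp] -> 7 lines: cixs wrre hasp ubah ceog umehj vjpck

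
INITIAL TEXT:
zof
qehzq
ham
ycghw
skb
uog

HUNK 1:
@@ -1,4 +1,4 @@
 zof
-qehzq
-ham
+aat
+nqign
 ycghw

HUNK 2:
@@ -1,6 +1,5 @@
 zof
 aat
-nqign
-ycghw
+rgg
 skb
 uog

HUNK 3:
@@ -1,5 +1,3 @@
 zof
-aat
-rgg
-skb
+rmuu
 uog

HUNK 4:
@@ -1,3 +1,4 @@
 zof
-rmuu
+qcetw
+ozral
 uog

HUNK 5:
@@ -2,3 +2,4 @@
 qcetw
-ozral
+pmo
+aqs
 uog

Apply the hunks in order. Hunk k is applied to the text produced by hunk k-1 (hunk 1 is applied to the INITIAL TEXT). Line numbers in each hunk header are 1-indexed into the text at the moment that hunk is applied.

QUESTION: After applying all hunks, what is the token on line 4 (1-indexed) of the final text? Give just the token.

Hunk 1: at line 1 remove [qehzq,ham] add [aat,nqign] -> 6 lines: zof aat nqign ycghw skb uog
Hunk 2: at line 1 remove [nqign,ycghw] add [rgg] -> 5 lines: zof aat rgg skb uog
Hunk 3: at line 1 remove [aat,rgg,skb] add [rmuu] -> 3 lines: zof rmuu uog
Hunk 4: at line 1 remove [rmuu] add [qcetw,ozral] -> 4 lines: zof qcetw ozral uog
Hunk 5: at line 2 remove [ozral] add [pmo,aqs] -> 5 lines: zof qcetw pmo aqs uog
Final line 4: aqs

Answer: aqs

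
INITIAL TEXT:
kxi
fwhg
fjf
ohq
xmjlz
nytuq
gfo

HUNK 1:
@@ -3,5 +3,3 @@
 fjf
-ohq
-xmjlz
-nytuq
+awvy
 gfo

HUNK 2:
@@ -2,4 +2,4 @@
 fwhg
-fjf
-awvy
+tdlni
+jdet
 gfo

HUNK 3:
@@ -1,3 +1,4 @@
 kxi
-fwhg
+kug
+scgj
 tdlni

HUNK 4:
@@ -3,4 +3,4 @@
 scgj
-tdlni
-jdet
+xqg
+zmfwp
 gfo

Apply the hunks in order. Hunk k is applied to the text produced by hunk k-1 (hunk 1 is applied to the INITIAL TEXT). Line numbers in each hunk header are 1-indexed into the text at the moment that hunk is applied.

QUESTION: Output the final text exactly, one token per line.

Answer: kxi
kug
scgj
xqg
zmfwp
gfo

Derivation:
Hunk 1: at line 3 remove [ohq,xmjlz,nytuq] add [awvy] -> 5 lines: kxi fwhg fjf awvy gfo
Hunk 2: at line 2 remove [fjf,awvy] add [tdlni,jdet] -> 5 lines: kxi fwhg tdlni jdet gfo
Hunk 3: at line 1 remove [fwhg] add [kug,scgj] -> 6 lines: kxi kug scgj tdlni jdet gfo
Hunk 4: at line 3 remove [tdlni,jdet] add [xqg,zmfwp] -> 6 lines: kxi kug scgj xqg zmfwp gfo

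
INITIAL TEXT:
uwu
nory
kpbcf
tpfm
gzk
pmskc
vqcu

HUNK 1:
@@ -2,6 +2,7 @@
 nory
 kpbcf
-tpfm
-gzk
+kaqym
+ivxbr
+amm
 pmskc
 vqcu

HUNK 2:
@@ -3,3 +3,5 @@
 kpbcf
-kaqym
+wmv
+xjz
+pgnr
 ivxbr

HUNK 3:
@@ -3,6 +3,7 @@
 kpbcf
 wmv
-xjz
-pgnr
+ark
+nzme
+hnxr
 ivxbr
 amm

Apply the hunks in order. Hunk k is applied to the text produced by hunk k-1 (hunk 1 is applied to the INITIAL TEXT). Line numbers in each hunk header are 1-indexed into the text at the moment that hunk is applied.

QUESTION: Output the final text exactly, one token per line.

Hunk 1: at line 2 remove [tpfm,gzk] add [kaqym,ivxbr,amm] -> 8 lines: uwu nory kpbcf kaqym ivxbr amm pmskc vqcu
Hunk 2: at line 3 remove [kaqym] add [wmv,xjz,pgnr] -> 10 lines: uwu nory kpbcf wmv xjz pgnr ivxbr amm pmskc vqcu
Hunk 3: at line 3 remove [xjz,pgnr] add [ark,nzme,hnxr] -> 11 lines: uwu nory kpbcf wmv ark nzme hnxr ivxbr amm pmskc vqcu

Answer: uwu
nory
kpbcf
wmv
ark
nzme
hnxr
ivxbr
amm
pmskc
vqcu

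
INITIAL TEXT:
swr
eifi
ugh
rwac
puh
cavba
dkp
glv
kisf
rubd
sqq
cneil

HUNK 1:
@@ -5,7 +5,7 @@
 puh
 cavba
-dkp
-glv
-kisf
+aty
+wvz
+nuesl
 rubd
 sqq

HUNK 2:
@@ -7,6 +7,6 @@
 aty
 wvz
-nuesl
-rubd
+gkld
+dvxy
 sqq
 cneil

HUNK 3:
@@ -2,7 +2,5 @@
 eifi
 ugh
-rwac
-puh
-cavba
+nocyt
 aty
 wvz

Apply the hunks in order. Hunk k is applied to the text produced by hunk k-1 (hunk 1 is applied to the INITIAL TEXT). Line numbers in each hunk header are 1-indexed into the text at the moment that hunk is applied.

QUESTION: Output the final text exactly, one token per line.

Hunk 1: at line 5 remove [dkp,glv,kisf] add [aty,wvz,nuesl] -> 12 lines: swr eifi ugh rwac puh cavba aty wvz nuesl rubd sqq cneil
Hunk 2: at line 7 remove [nuesl,rubd] add [gkld,dvxy] -> 12 lines: swr eifi ugh rwac puh cavba aty wvz gkld dvxy sqq cneil
Hunk 3: at line 2 remove [rwac,puh,cavba] add [nocyt] -> 10 lines: swr eifi ugh nocyt aty wvz gkld dvxy sqq cneil

Answer: swr
eifi
ugh
nocyt
aty
wvz
gkld
dvxy
sqq
cneil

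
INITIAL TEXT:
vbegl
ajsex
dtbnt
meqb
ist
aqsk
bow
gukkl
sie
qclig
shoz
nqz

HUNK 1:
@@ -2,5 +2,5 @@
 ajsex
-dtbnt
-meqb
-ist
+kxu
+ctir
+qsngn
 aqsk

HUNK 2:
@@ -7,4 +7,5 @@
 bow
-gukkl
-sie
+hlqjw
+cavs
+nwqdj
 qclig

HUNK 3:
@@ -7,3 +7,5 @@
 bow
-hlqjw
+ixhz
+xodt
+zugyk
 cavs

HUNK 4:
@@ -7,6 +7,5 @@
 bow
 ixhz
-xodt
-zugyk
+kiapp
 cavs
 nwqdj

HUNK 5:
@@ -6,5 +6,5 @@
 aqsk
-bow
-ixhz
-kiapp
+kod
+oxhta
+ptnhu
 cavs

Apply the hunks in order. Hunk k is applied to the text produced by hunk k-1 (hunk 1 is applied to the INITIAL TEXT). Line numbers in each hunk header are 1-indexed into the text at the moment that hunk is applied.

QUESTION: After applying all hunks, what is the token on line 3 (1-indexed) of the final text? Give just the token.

Hunk 1: at line 2 remove [dtbnt,meqb,ist] add [kxu,ctir,qsngn] -> 12 lines: vbegl ajsex kxu ctir qsngn aqsk bow gukkl sie qclig shoz nqz
Hunk 2: at line 7 remove [gukkl,sie] add [hlqjw,cavs,nwqdj] -> 13 lines: vbegl ajsex kxu ctir qsngn aqsk bow hlqjw cavs nwqdj qclig shoz nqz
Hunk 3: at line 7 remove [hlqjw] add [ixhz,xodt,zugyk] -> 15 lines: vbegl ajsex kxu ctir qsngn aqsk bow ixhz xodt zugyk cavs nwqdj qclig shoz nqz
Hunk 4: at line 7 remove [xodt,zugyk] add [kiapp] -> 14 lines: vbegl ajsex kxu ctir qsngn aqsk bow ixhz kiapp cavs nwqdj qclig shoz nqz
Hunk 5: at line 6 remove [bow,ixhz,kiapp] add [kod,oxhta,ptnhu] -> 14 lines: vbegl ajsex kxu ctir qsngn aqsk kod oxhta ptnhu cavs nwqdj qclig shoz nqz
Final line 3: kxu

Answer: kxu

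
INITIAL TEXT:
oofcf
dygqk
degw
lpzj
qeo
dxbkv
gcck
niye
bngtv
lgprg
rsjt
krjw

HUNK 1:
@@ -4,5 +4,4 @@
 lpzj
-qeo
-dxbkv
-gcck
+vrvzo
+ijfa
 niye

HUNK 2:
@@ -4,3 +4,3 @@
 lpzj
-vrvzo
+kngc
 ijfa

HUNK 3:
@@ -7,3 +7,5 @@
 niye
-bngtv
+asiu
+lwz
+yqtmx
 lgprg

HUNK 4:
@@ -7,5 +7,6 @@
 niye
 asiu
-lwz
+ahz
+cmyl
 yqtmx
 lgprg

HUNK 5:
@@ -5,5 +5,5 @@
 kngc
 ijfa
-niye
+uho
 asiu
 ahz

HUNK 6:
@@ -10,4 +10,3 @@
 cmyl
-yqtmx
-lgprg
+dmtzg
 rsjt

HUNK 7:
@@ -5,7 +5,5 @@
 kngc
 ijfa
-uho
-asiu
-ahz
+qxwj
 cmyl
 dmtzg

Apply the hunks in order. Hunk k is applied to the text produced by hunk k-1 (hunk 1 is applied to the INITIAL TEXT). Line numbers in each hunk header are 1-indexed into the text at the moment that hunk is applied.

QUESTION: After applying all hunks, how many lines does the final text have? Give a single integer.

Hunk 1: at line 4 remove [qeo,dxbkv,gcck] add [vrvzo,ijfa] -> 11 lines: oofcf dygqk degw lpzj vrvzo ijfa niye bngtv lgprg rsjt krjw
Hunk 2: at line 4 remove [vrvzo] add [kngc] -> 11 lines: oofcf dygqk degw lpzj kngc ijfa niye bngtv lgprg rsjt krjw
Hunk 3: at line 7 remove [bngtv] add [asiu,lwz,yqtmx] -> 13 lines: oofcf dygqk degw lpzj kngc ijfa niye asiu lwz yqtmx lgprg rsjt krjw
Hunk 4: at line 7 remove [lwz] add [ahz,cmyl] -> 14 lines: oofcf dygqk degw lpzj kngc ijfa niye asiu ahz cmyl yqtmx lgprg rsjt krjw
Hunk 5: at line 5 remove [niye] add [uho] -> 14 lines: oofcf dygqk degw lpzj kngc ijfa uho asiu ahz cmyl yqtmx lgprg rsjt krjw
Hunk 6: at line 10 remove [yqtmx,lgprg] add [dmtzg] -> 13 lines: oofcf dygqk degw lpzj kngc ijfa uho asiu ahz cmyl dmtzg rsjt krjw
Hunk 7: at line 5 remove [uho,asiu,ahz] add [qxwj] -> 11 lines: oofcf dygqk degw lpzj kngc ijfa qxwj cmyl dmtzg rsjt krjw
Final line count: 11

Answer: 11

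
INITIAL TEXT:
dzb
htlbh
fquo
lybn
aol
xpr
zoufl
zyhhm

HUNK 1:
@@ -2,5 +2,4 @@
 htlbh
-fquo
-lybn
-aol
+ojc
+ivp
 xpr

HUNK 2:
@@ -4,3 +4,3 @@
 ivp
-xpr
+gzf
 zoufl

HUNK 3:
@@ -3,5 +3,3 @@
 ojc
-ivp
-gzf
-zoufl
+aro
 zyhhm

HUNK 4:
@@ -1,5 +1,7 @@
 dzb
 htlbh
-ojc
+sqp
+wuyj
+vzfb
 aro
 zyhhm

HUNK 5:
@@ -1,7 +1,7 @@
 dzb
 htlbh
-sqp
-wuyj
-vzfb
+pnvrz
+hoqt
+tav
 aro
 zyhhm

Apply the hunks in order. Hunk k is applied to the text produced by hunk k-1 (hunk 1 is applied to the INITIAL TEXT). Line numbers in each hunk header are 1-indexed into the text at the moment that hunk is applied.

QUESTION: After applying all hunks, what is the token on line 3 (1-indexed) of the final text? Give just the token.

Answer: pnvrz

Derivation:
Hunk 1: at line 2 remove [fquo,lybn,aol] add [ojc,ivp] -> 7 lines: dzb htlbh ojc ivp xpr zoufl zyhhm
Hunk 2: at line 4 remove [xpr] add [gzf] -> 7 lines: dzb htlbh ojc ivp gzf zoufl zyhhm
Hunk 3: at line 3 remove [ivp,gzf,zoufl] add [aro] -> 5 lines: dzb htlbh ojc aro zyhhm
Hunk 4: at line 1 remove [ojc] add [sqp,wuyj,vzfb] -> 7 lines: dzb htlbh sqp wuyj vzfb aro zyhhm
Hunk 5: at line 1 remove [sqp,wuyj,vzfb] add [pnvrz,hoqt,tav] -> 7 lines: dzb htlbh pnvrz hoqt tav aro zyhhm
Final line 3: pnvrz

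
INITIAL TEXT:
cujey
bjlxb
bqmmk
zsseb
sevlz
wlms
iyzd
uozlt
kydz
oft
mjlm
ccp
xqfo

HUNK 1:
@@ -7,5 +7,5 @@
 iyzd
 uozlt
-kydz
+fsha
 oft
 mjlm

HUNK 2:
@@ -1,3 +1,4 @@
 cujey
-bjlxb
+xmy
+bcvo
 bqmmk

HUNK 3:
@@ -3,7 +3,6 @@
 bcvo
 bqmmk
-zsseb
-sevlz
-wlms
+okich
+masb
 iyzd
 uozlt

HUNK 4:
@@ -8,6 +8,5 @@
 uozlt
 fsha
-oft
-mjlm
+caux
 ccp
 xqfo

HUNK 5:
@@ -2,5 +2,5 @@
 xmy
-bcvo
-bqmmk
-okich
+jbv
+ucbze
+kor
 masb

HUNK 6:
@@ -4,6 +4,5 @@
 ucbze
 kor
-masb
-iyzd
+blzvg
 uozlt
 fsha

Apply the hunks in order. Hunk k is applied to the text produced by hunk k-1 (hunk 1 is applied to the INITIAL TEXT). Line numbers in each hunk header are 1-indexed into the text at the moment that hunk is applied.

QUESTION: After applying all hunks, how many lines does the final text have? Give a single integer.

Hunk 1: at line 7 remove [kydz] add [fsha] -> 13 lines: cujey bjlxb bqmmk zsseb sevlz wlms iyzd uozlt fsha oft mjlm ccp xqfo
Hunk 2: at line 1 remove [bjlxb] add [xmy,bcvo] -> 14 lines: cujey xmy bcvo bqmmk zsseb sevlz wlms iyzd uozlt fsha oft mjlm ccp xqfo
Hunk 3: at line 3 remove [zsseb,sevlz,wlms] add [okich,masb] -> 13 lines: cujey xmy bcvo bqmmk okich masb iyzd uozlt fsha oft mjlm ccp xqfo
Hunk 4: at line 8 remove [oft,mjlm] add [caux] -> 12 lines: cujey xmy bcvo bqmmk okich masb iyzd uozlt fsha caux ccp xqfo
Hunk 5: at line 2 remove [bcvo,bqmmk,okich] add [jbv,ucbze,kor] -> 12 lines: cujey xmy jbv ucbze kor masb iyzd uozlt fsha caux ccp xqfo
Hunk 6: at line 4 remove [masb,iyzd] add [blzvg] -> 11 lines: cujey xmy jbv ucbze kor blzvg uozlt fsha caux ccp xqfo
Final line count: 11

Answer: 11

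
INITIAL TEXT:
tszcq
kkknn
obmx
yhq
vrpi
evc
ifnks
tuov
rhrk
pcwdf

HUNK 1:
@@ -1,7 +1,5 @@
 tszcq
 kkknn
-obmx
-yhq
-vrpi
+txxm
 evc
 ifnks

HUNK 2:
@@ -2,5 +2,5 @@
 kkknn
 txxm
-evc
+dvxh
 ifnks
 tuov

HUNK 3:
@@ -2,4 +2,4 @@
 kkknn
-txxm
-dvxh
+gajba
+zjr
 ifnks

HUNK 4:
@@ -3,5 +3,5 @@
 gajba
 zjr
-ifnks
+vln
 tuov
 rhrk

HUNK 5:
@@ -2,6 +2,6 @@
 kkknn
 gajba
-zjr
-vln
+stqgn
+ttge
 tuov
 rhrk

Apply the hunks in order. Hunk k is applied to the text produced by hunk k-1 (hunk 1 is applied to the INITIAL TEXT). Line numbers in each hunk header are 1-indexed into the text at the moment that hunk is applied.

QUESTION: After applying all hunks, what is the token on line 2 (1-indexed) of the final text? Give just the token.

Answer: kkknn

Derivation:
Hunk 1: at line 1 remove [obmx,yhq,vrpi] add [txxm] -> 8 lines: tszcq kkknn txxm evc ifnks tuov rhrk pcwdf
Hunk 2: at line 2 remove [evc] add [dvxh] -> 8 lines: tszcq kkknn txxm dvxh ifnks tuov rhrk pcwdf
Hunk 3: at line 2 remove [txxm,dvxh] add [gajba,zjr] -> 8 lines: tszcq kkknn gajba zjr ifnks tuov rhrk pcwdf
Hunk 4: at line 3 remove [ifnks] add [vln] -> 8 lines: tszcq kkknn gajba zjr vln tuov rhrk pcwdf
Hunk 5: at line 2 remove [zjr,vln] add [stqgn,ttge] -> 8 lines: tszcq kkknn gajba stqgn ttge tuov rhrk pcwdf
Final line 2: kkknn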